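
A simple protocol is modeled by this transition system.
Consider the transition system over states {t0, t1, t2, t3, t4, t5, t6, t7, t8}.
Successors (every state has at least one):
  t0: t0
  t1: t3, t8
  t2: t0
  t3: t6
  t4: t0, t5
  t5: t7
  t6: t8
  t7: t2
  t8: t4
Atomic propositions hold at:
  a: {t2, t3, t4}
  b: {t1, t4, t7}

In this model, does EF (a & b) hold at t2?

Sat(a & b) = {t4}
EF (a & b): least fixpoint, start Z0 = {t4}, add states with some successor in Z. Z1 = {t4, t8}; Z2 = {t1, t4, t6, t8}; Z3 = {t1, t3, t4, t6, t8}; fixed.
Sat(EF (a & b)) = {t1, t3, t4, t6, t8}
t2 ∉ Sat(EF (a & b)) = {t1, t3, t4, t6, t8}, so the formula does not hold at t2.

No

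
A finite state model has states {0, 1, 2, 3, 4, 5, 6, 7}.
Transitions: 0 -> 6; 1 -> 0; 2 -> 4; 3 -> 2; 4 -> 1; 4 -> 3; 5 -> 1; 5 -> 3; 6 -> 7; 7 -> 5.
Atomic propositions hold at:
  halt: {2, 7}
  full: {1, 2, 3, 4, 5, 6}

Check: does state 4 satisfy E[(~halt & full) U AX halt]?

Sat(~halt) = {0, 1, 3, 4, 5, 6}
Sat(~halt & full) = {1, 3, 4, 5, 6}
Sat(AX halt) = {s : every successor in {2, 7}} = {3, 6}
E[(~halt & full) U AX halt]: least fixpoint, start Z0 = Sat(AX halt) = {3, 6}, add states in Sat(~halt & full) with some successor in Z. Z1 = {3, 4, 5, 6}; fixed.
Sat(E[(~halt & full) U AX halt]) = {3, 4, 5, 6}
4 ∈ Sat(E[(~halt & full) U AX halt]) = {3, 4, 5, 6}, so the formula holds at 4.

Yes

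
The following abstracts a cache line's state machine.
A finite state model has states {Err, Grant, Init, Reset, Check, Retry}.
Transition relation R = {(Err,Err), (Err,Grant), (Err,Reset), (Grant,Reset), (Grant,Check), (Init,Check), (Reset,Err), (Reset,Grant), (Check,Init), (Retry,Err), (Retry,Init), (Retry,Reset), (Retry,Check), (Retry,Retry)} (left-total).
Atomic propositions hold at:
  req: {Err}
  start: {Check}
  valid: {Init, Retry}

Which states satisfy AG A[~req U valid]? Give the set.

{Init, Check}

Sat(~req) = {Grant, Init, Reset, Check, Retry}
A[~req U valid]: least fixpoint, start Z0 = Sat(valid) = {Init, Retry}, add states in Sat(~req) with every successor in Z. Z1 = {Init, Check, Retry}; fixed.
Sat(A[~req U valid]) = {Init, Check, Retry}
AG A[~req U valid]: greatest fixpoint, start Z0 = {Init, Check, Retry}, keep only states in Sat with every successor in Z. Z1 = {Init, Check}; fixed.
Sat(AG A[~req U valid]) = {Init, Check}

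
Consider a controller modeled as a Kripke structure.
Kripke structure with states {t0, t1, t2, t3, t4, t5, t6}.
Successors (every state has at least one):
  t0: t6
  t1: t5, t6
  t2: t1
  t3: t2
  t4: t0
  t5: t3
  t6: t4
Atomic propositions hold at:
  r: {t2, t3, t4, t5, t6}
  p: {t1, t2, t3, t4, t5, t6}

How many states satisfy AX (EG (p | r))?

Sat(p | r) = {t1, t2, t3, t4, t5, t6}
EG (p | r): greatest fixpoint, start Z0 = {t1, t2, t3, t4, t5, t6}, keep only states in Sat with some successor in Z. Z1 = {t1, t2, t3, t5, t6}; Z2 = {t1, t2, t3, t5}; fixed.
Sat(EG (p | r)) = {t1, t2, t3, t5}
Sat(AX (EG (p | r))) = {s : every successor in {t1, t2, t3, t5}} = {t2, t3, t5}
|Sat(AX (EG (p | r)))| = |{t2, t3, t5}| = 3.

3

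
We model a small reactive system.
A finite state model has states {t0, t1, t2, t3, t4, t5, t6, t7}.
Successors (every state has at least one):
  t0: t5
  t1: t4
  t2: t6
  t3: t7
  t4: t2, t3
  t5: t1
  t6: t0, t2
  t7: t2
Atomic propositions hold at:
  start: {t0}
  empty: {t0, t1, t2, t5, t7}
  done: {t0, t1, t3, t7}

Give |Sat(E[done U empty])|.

E[done U empty]: least fixpoint, start Z0 = Sat(empty) = {t0, t1, t2, t5, t7}, add states in Sat(done) with some successor in Z. Z1 = {t0, t1, t2, t3, t5, t7}; fixed.
Sat(E[done U empty]) = {t0, t1, t2, t3, t5, t7}
|Sat(E[done U empty])| = |{t0, t1, t2, t3, t5, t7}| = 6.

6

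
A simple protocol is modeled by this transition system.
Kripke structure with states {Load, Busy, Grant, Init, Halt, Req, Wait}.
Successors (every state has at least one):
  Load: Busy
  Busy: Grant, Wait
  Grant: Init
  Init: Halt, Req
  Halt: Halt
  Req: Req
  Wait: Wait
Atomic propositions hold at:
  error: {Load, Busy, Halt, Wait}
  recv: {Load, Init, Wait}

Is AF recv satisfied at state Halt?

AF recv: least fixpoint, start Z0 = {Load, Init, Wait}, add states with every successor in Z. Z1 = {Load, Grant, Init, Wait}; Z2 = {Load, Busy, Grant, Init, Wait}; fixed.
Sat(AF recv) = {Load, Busy, Grant, Init, Wait}
Halt ∉ Sat(AF recv) = {Load, Busy, Grant, Init, Wait}, so the formula does not hold at Halt.

No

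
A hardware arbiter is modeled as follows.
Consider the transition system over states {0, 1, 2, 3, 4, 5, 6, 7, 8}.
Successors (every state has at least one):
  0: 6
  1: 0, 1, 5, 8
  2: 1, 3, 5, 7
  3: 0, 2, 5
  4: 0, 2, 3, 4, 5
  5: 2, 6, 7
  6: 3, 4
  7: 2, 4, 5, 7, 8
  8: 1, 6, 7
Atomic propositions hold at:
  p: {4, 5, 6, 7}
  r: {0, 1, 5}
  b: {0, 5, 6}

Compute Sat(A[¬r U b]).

Sat(¬r) = {2, 3, 4, 6, 7, 8}
A[¬r U b]: least fixpoint, start Z0 = Sat(b) = {0, 5, 6}, add states in Sat(¬r) with every successor in Z. Already a fixed point.
Sat(A[¬r U b]) = {0, 5, 6}

{0, 5, 6}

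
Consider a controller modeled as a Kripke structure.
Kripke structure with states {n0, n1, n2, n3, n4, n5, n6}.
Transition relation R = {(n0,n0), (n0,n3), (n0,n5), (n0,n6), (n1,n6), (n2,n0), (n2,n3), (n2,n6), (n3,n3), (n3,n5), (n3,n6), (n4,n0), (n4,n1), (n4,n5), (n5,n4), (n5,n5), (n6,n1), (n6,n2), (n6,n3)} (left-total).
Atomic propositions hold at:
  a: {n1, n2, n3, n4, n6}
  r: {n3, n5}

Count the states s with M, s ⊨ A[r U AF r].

2

AF r: least fixpoint, start Z0 = {n3, n5}, add states with every successor in Z. Already a fixed point.
Sat(AF r) = {n3, n5}
A[r U AF r]: least fixpoint, start Z0 = Sat(AF r) = {n3, n5}, add states in Sat(r) with every successor in Z. Already a fixed point.
Sat(A[r U AF r]) = {n3, n5}
|Sat(A[r U AF r])| = |{n3, n5}| = 2.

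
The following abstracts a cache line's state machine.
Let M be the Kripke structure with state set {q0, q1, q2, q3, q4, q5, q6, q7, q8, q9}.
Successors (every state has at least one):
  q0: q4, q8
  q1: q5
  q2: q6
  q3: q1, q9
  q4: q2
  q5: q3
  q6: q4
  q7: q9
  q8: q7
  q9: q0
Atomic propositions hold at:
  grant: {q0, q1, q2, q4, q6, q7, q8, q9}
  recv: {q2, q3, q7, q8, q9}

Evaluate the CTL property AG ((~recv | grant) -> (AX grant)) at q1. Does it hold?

Sat(~recv) = {q0, q1, q4, q5, q6}
Sat(~recv | grant) = {q0, q1, q2, q4, q5, q6, q7, q8, q9}
Sat(AX grant) = {s : every successor in {q0, q1, q2, q4, q6, q7, q8, q9}} = {q0, q2, q3, q4, q6, q7, q8, q9}
Sat((~recv | grant) -> (AX grant)) = {q0, q2, q3, q4, q6, q7, q8, q9}
AG ((~recv | grant) -> (AX grant)): greatest fixpoint, start Z0 = {q0, q2, q3, q4, q6, q7, q8, q9}, keep only states in Sat with every successor in Z. Z1 = {q0, q2, q4, q6, q7, q8, q9}; fixed.
Sat(AG ((~recv | grant) -> (AX grant))) = {q0, q2, q4, q6, q7, q8, q9}
q1 ∉ Sat(AG ((~recv | grant) -> (AX grant))) = {q0, q2, q4, q6, q7, q8, q9}, so the formula does not hold at q1.

No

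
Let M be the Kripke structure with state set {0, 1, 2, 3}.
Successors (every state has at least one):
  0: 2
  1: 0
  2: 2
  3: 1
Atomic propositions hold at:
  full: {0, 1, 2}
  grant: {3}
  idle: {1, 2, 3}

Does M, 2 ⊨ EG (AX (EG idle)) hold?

EG idle: greatest fixpoint, start Z0 = {1, 2, 3}, keep only states in Sat with some successor in Z. Z1 = {2, 3}; Z2 = {2}; fixed.
Sat(EG idle) = {2}
Sat(AX (EG idle)) = {s : every successor in {2}} = {0, 2}
EG (AX (EG idle)): greatest fixpoint, start Z0 = {0, 2}, keep only states in Sat with some successor in Z. Already a fixed point.
Sat(EG (AX (EG idle))) = {0, 2}
2 ∈ Sat(EG (AX (EG idle))) = {0, 2}, so the formula holds at 2.

Yes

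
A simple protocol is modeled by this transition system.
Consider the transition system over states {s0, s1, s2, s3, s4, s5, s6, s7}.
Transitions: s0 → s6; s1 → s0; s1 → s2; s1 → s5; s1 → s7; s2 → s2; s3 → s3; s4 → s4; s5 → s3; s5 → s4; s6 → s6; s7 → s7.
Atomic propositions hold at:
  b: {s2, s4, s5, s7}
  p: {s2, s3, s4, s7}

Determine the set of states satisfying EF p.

{s1, s2, s3, s4, s5, s7}

EF p: least fixpoint, start Z0 = {s2, s3, s4, s7}, add states with some successor in Z. Z1 = {s1, s2, s3, s4, s5, s7}; fixed.
Sat(EF p) = {s1, s2, s3, s4, s5, s7}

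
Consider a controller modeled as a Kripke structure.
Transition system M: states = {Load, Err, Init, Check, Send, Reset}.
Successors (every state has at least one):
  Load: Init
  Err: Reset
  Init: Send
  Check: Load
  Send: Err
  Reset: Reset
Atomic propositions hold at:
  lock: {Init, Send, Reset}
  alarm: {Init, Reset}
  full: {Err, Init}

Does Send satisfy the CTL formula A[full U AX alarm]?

Sat(AX alarm) = {s : every successor in {Init, Reset}} = {Load, Err, Reset}
A[full U AX alarm]: least fixpoint, start Z0 = Sat(AX alarm) = {Load, Err, Reset}, add states in Sat(full) with every successor in Z. Already a fixed point.
Sat(A[full U AX alarm]) = {Load, Err, Reset}
Send ∉ Sat(A[full U AX alarm]) = {Load, Err, Reset}, so the formula does not hold at Send.

No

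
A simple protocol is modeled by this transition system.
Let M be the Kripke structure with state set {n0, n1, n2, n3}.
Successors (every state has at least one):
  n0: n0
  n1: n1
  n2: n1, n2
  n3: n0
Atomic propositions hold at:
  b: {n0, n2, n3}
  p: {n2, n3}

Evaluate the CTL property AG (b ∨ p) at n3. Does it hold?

Yes

Sat(b ∨ p) = {n0, n2, n3}
AG (b ∨ p): greatest fixpoint, start Z0 = {n0, n2, n3}, keep only states in Sat with every successor in Z. Z1 = {n0, n3}; fixed.
Sat(AG (b ∨ p)) = {n0, n3}
n3 ∈ Sat(AG (b ∨ p)) = {n0, n3}, so the formula holds at n3.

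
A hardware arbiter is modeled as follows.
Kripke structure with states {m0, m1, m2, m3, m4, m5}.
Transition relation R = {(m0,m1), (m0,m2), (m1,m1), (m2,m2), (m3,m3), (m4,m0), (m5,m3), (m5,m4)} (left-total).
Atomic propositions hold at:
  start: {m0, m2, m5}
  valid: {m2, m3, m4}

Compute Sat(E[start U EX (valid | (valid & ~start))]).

{m0, m2, m3, m5}

Sat(~start) = {m1, m3, m4}
Sat(valid & ~start) = {m3, m4}
Sat(valid | (valid & ~start)) = {m2, m3, m4}
Sat(EX (valid | (valid & ~start))) = {s : some successor in {m2, m3, m4}} = {m0, m2, m3, m5}
E[start U EX (valid | (valid & ~start))]: least fixpoint, start Z0 = Sat(EX (valid | (valid & ~start))) = {m0, m2, m3, m5}, add states in Sat(start) with some successor in Z. Already a fixed point.
Sat(E[start U EX (valid | (valid & ~start))]) = {m0, m2, m3, m5}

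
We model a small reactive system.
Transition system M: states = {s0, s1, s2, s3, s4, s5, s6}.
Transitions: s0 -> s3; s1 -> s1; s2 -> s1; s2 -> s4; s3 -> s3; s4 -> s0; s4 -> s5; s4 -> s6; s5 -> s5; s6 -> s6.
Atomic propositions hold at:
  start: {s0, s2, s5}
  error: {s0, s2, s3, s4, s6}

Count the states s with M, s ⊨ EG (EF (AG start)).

AG start: greatest fixpoint, start Z0 = {s0, s2, s5}, keep only states in Sat with every successor in Z. Z1 = {s5}; fixed.
Sat(AG start) = {s5}
EF (AG start): least fixpoint, start Z0 = {s5}, add states with some successor in Z. Z1 = {s4, s5}; Z2 = {s2, s4, s5}; fixed.
Sat(EF (AG start)) = {s2, s4, s5}
EG (EF (AG start)): greatest fixpoint, start Z0 = {s2, s4, s5}, keep only states in Sat with some successor in Z. Already a fixed point.
Sat(EG (EF (AG start))) = {s2, s4, s5}
|Sat(EG (EF (AG start)))| = |{s2, s4, s5}| = 3.

3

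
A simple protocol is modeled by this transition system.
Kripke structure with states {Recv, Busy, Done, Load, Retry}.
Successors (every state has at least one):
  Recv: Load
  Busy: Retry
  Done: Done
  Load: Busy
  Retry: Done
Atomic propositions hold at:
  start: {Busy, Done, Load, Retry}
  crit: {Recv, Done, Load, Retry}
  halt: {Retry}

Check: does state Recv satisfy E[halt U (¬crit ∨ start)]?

No

Sat(¬crit) = {Busy}
Sat(¬crit ∨ start) = {Busy, Done, Load, Retry}
E[halt U (¬crit ∨ start)]: least fixpoint, start Z0 = Sat((¬crit ∨ start)) = {Busy, Done, Load, Retry}, add states in Sat(halt) with some successor in Z. Already a fixed point.
Sat(E[halt U (¬crit ∨ start)]) = {Busy, Done, Load, Retry}
Recv ∉ Sat(E[halt U (¬crit ∨ start)]) = {Busy, Done, Load, Retry}, so the formula does not hold at Recv.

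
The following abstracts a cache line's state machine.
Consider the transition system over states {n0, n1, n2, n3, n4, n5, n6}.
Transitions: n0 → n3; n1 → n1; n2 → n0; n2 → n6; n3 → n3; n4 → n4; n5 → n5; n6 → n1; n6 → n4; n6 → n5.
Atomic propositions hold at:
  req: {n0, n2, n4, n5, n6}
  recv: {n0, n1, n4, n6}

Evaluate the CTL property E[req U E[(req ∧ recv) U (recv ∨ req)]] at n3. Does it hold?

Sat(req ∧ recv) = {n0, n4, n6}
Sat(recv ∨ req) = {n0, n1, n2, n4, n5, n6}
E[(req ∧ recv) U (recv ∨ req)]: least fixpoint, start Z0 = Sat((recv ∨ req)) = {n0, n1, n2, n4, n5, n6}, add states in Sat(req ∧ recv) with some successor in Z. Already a fixed point.
Sat(E[(req ∧ recv) U (recv ∨ req)]) = {n0, n1, n2, n4, n5, n6}
E[req U E[(req ∧ recv) U (recv ∨ req)]]: least fixpoint, start Z0 = Sat(E[(req ∧ recv) U (recv ∨ req)]) = {n0, n1, n2, n4, n5, n6}, add states in Sat(req) with some successor in Z. Already a fixed point.
Sat(E[req U E[(req ∧ recv) U (recv ∨ req)]]) = {n0, n1, n2, n4, n5, n6}
n3 ∉ Sat(E[req U E[(req ∧ recv) U (recv ∨ req)]]) = {n0, n1, n2, n4, n5, n6}, so the formula does not hold at n3.

No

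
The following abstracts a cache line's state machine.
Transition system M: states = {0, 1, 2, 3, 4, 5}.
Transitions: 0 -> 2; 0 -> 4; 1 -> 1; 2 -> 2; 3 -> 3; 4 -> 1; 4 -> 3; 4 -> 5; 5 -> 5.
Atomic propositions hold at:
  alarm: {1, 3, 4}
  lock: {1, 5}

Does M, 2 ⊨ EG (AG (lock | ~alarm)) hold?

Yes

Sat(~alarm) = {0, 2, 5}
Sat(lock | ~alarm) = {0, 1, 2, 5}
AG (lock | ~alarm): greatest fixpoint, start Z0 = {0, 1, 2, 5}, keep only states in Sat with every successor in Z. Z1 = {1, 2, 5}; fixed.
Sat(AG (lock | ~alarm)) = {1, 2, 5}
EG (AG (lock | ~alarm)): greatest fixpoint, start Z0 = {1, 2, 5}, keep only states in Sat with some successor in Z. Already a fixed point.
Sat(EG (AG (lock | ~alarm))) = {1, 2, 5}
2 ∈ Sat(EG (AG (lock | ~alarm))) = {1, 2, 5}, so the formula holds at 2.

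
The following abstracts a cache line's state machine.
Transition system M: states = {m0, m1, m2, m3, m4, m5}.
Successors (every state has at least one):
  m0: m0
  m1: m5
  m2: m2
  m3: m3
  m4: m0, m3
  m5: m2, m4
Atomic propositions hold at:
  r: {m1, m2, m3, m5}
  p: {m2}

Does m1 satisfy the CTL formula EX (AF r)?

AF r: least fixpoint, start Z0 = {m1, m2, m3, m5}, add states with every successor in Z. Already a fixed point.
Sat(AF r) = {m1, m2, m3, m5}
Sat(EX (AF r)) = {s : some successor in {m1, m2, m3, m5}} = {m1, m2, m3, m4, m5}
m1 ∈ Sat(EX (AF r)) = {m1, m2, m3, m4, m5}, so the formula holds at m1.

Yes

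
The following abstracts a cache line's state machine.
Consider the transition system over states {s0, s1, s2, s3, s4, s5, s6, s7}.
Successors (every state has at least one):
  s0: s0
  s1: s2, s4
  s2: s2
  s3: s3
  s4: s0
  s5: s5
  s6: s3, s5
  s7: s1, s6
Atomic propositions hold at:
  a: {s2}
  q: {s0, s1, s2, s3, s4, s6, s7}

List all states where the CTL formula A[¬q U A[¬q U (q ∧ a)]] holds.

{s2}

Sat(¬q) = {s5}
Sat(q ∧ a) = {s2}
A[¬q U (q ∧ a)]: least fixpoint, start Z0 = Sat((q ∧ a)) = {s2}, add states in Sat(¬q) with every successor in Z. Already a fixed point.
Sat(A[¬q U (q ∧ a)]) = {s2}
A[¬q U A[¬q U (q ∧ a)]]: least fixpoint, start Z0 = Sat(A[¬q U (q ∧ a)]) = {s2}, add states in Sat(¬q) with every successor in Z. Already a fixed point.
Sat(A[¬q U A[¬q U (q ∧ a)]]) = {s2}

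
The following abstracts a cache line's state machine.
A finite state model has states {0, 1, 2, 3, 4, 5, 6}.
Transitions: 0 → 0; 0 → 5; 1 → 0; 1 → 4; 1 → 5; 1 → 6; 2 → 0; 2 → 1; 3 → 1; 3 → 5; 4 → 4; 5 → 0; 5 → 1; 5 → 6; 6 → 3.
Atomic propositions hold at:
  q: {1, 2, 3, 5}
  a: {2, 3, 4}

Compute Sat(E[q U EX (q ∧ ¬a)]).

{0, 1, 2, 3, 5}

Sat(¬a) = {0, 1, 5, 6}
Sat(q ∧ ¬a) = {1, 5}
Sat(EX (q ∧ ¬a)) = {s : some successor in {1, 5}} = {0, 1, 2, 3, 5}
E[q U EX (q ∧ ¬a)]: least fixpoint, start Z0 = Sat(EX (q ∧ ¬a)) = {0, 1, 2, 3, 5}, add states in Sat(q) with some successor in Z. Already a fixed point.
Sat(E[q U EX (q ∧ ¬a)]) = {0, 1, 2, 3, 5}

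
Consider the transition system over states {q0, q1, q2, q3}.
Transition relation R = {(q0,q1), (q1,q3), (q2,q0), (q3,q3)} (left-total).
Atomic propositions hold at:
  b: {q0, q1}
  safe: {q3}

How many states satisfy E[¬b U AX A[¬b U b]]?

Sat(¬b) = {q2, q3}
A[¬b U b]: least fixpoint, start Z0 = Sat(b) = {q0, q1}, add states in Sat(¬b) with every successor in Z. Z1 = {q0, q1, q2}; fixed.
Sat(A[¬b U b]) = {q0, q1, q2}
Sat(AX A[¬b U b]) = {s : every successor in {q0, q1, q2}} = {q0, q2}
E[¬b U AX A[¬b U b]]: least fixpoint, start Z0 = Sat(AX A[¬b U b]) = {q0, q2}, add states in Sat(¬b) with some successor in Z. Already a fixed point.
Sat(E[¬b U AX A[¬b U b]]) = {q0, q2}
|Sat(E[¬b U AX A[¬b U b]])| = |{q0, q2}| = 2.

2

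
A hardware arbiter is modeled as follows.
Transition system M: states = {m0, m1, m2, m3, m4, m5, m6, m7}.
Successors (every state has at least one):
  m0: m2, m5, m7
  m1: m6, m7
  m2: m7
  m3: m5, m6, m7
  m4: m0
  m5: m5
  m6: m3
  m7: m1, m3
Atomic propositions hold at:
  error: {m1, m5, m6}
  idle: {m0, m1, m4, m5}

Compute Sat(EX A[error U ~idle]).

{m0, m1, m2, m3, m6, m7}

Sat(~idle) = {m2, m3, m6, m7}
A[error U ~idle]: least fixpoint, start Z0 = Sat(~idle) = {m2, m3, m6, m7}, add states in Sat(error) with every successor in Z. Z1 = {m1, m2, m3, m6, m7}; fixed.
Sat(A[error U ~idle]) = {m1, m2, m3, m6, m7}
Sat(EX A[error U ~idle]) = {s : some successor in {m1, m2, m3, m6, m7}} = {m0, m1, m2, m3, m6, m7}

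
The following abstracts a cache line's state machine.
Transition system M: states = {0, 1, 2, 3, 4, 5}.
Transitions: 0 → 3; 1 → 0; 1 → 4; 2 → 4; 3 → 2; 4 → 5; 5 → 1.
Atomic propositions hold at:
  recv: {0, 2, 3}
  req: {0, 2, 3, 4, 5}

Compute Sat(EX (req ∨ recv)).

Sat(req ∨ recv) = {0, 2, 3, 4, 5}
Sat(EX (req ∨ recv)) = {s : some successor in {0, 2, 3, 4, 5}} = {0, 1, 2, 3, 4}

{0, 1, 2, 3, 4}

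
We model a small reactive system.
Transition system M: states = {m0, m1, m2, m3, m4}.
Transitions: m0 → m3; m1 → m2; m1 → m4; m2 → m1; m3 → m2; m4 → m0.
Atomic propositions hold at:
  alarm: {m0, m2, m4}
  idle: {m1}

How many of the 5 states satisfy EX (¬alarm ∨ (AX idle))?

4

Sat(¬alarm) = {m1, m3}
Sat(AX idle) = {s : every successor in {m1}} = {m2}
Sat(¬alarm ∨ (AX idle)) = {m1, m2, m3}
Sat(EX (¬alarm ∨ (AX idle))) = {s : some successor in {m1, m2, m3}} = {m0, m1, m2, m3}
|Sat(EX (¬alarm ∨ (AX idle)))| = |{m0, m1, m2, m3}| = 4.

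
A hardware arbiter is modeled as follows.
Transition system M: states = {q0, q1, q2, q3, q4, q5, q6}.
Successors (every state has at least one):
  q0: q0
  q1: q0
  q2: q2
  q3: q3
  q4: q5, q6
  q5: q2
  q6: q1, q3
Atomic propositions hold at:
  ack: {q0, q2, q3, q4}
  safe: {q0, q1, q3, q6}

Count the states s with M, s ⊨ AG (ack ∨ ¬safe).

4

Sat(¬safe) = {q2, q4, q5}
Sat(ack ∨ ¬safe) = {q0, q2, q3, q4, q5}
AG (ack ∨ ¬safe): greatest fixpoint, start Z0 = {q0, q2, q3, q4, q5}, keep only states in Sat with every successor in Z. Z1 = {q0, q2, q3, q5}; fixed.
Sat(AG (ack ∨ ¬safe)) = {q0, q2, q3, q5}
|Sat(AG (ack ∨ ¬safe))| = |{q0, q2, q3, q5}| = 4.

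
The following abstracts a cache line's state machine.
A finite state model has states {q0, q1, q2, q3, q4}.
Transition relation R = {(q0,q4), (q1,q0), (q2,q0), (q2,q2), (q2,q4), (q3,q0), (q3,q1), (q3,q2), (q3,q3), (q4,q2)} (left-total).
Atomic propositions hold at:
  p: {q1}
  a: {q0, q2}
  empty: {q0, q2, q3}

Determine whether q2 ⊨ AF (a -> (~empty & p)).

No

Sat(~empty) = {q1, q4}
Sat(~empty & p) = {q1}
Sat(a -> (~empty & p)) = {q1, q3, q4}
AF (a -> (~empty & p)): least fixpoint, start Z0 = {q1, q3, q4}, add states with every successor in Z. Z1 = {q0, q1, q3, q4}; fixed.
Sat(AF (a -> (~empty & p))) = {q0, q1, q3, q4}
q2 ∉ Sat(AF (a -> (~empty & p))) = {q0, q1, q3, q4}, so the formula does not hold at q2.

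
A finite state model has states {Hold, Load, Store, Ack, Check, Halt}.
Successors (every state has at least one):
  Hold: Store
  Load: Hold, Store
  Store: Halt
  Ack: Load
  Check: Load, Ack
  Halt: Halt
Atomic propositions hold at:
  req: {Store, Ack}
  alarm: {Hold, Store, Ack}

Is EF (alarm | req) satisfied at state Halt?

No

Sat(alarm | req) = {Hold, Store, Ack}
EF (alarm | req): least fixpoint, start Z0 = {Hold, Store, Ack}, add states with some successor in Z. Z1 = {Hold, Load, Store, Ack, Check}; fixed.
Sat(EF (alarm | req)) = {Hold, Load, Store, Ack, Check}
Halt ∉ Sat(EF (alarm | req)) = {Hold, Load, Store, Ack, Check}, so the formula does not hold at Halt.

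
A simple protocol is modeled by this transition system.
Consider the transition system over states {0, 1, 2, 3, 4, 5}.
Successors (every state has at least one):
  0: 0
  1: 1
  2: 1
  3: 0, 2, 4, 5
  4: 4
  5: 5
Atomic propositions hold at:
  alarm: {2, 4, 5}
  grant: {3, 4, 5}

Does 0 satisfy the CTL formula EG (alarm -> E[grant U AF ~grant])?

Yes

Sat(~grant) = {0, 1, 2}
AF ~grant: least fixpoint, start Z0 = {0, 1, 2}, add states with every successor in Z. Already a fixed point.
Sat(AF ~grant) = {0, 1, 2}
E[grant U AF ~grant]: least fixpoint, start Z0 = Sat(AF ~grant) = {0, 1, 2}, add states in Sat(grant) with some successor in Z. Z1 = {0, 1, 2, 3}; fixed.
Sat(E[grant U AF ~grant]) = {0, 1, 2, 3}
Sat(alarm -> E[grant U AF ~grant]) = {0, 1, 2, 3}
EG (alarm -> E[grant U AF ~grant]): greatest fixpoint, start Z0 = {0, 1, 2, 3}, keep only states in Sat with some successor in Z. Already a fixed point.
Sat(EG (alarm -> E[grant U AF ~grant])) = {0, 1, 2, 3}
0 ∈ Sat(EG (alarm -> E[grant U AF ~grant])) = {0, 1, 2, 3}, so the formula holds at 0.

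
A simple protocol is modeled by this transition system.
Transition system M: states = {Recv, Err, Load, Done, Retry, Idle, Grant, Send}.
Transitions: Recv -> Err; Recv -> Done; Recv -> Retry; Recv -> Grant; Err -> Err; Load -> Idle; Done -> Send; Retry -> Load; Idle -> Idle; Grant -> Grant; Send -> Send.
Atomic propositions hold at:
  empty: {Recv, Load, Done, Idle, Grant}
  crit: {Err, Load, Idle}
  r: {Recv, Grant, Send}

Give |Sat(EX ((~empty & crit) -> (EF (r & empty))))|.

7

Sat(~empty) = {Err, Retry, Send}
Sat(~empty & crit) = {Err}
Sat(r & empty) = {Recv, Grant}
EF (r & empty): least fixpoint, start Z0 = {Recv, Grant}, add states with some successor in Z. Already a fixed point.
Sat(EF (r & empty)) = {Recv, Grant}
Sat((~empty & crit) -> (EF (r & empty))) = {Recv, Load, Done, Retry, Idle, Grant, Send}
Sat(EX ((~empty & crit) -> (EF (r & empty)))) = {s : some successor in {Recv, Load, Done, Retry, Idle, Grant, Send}} = {Recv, Load, Done, Retry, Idle, Grant, Send}
|Sat(EX ((~empty & crit) -> (EF (r & empty))))| = |{Recv, Load, Done, Retry, Idle, Grant, Send}| = 7.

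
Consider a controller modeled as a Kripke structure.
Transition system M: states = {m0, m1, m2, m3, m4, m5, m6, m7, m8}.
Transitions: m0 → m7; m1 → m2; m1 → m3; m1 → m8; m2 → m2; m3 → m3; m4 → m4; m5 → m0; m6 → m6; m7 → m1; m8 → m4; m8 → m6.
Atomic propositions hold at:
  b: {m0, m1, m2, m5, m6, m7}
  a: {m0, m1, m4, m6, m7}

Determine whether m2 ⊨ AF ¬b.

No

Sat(¬b) = {m3, m4, m8}
AF ¬b: least fixpoint, start Z0 = {m3, m4, m8}, add states with every successor in Z. Already a fixed point.
Sat(AF ¬b) = {m3, m4, m8}
m2 ∉ Sat(AF ¬b) = {m3, m4, m8}, so the formula does not hold at m2.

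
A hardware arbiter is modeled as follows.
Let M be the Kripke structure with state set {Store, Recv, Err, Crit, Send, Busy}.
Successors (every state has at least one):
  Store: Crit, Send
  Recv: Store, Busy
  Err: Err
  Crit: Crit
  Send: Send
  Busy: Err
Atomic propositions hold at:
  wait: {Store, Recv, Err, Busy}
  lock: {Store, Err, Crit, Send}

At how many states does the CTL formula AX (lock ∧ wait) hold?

2

Sat(lock ∧ wait) = {Store, Err}
Sat(AX (lock ∧ wait)) = {s : every successor in {Store, Err}} = {Err, Busy}
|Sat(AX (lock ∧ wait))| = |{Err, Busy}| = 2.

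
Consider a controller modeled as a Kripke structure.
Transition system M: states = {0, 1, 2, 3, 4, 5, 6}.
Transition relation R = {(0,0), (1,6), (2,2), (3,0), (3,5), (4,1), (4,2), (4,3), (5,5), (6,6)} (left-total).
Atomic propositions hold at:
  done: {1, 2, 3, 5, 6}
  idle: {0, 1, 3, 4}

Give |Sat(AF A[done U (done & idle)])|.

Sat(done & idle) = {1, 3}
A[done U (done & idle)]: least fixpoint, start Z0 = Sat((done & idle)) = {1, 3}, add states in Sat(done) with every successor in Z. Already a fixed point.
Sat(A[done U (done & idle)]) = {1, 3}
AF A[done U (done & idle)]: least fixpoint, start Z0 = {1, 3}, add states with every successor in Z. Already a fixed point.
Sat(AF A[done U (done & idle)]) = {1, 3}
|Sat(AF A[done U (done & idle)])| = |{1, 3}| = 2.

2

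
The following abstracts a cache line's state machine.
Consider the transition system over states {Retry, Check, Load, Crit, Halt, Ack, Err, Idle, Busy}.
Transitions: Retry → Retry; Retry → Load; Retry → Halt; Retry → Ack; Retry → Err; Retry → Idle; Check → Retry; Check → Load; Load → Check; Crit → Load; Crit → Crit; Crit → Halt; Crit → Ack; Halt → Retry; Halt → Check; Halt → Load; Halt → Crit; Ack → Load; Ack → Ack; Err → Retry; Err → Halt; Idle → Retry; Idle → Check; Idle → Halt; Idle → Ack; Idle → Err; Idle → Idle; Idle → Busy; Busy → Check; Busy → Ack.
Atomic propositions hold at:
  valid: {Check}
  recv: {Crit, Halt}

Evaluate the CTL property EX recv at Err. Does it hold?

Sat(EX recv) = {s : some successor in {Crit, Halt}} = {Retry, Crit, Halt, Err, Idle}
Err ∈ Sat(EX recv) = {Retry, Crit, Halt, Err, Idle}, so the formula holds at Err.

Yes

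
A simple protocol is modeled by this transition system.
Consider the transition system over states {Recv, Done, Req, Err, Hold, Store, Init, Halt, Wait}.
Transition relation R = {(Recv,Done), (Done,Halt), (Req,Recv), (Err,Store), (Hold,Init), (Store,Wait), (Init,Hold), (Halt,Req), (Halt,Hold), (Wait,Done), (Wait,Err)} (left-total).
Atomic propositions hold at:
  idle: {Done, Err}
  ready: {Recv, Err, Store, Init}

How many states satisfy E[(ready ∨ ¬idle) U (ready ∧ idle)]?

Sat(¬idle) = {Recv, Req, Hold, Store, Init, Halt, Wait}
Sat(ready ∨ ¬idle) = {Recv, Req, Err, Hold, Store, Init, Halt, Wait}
Sat(ready ∧ idle) = {Err}
E[(ready ∨ ¬idle) U (ready ∧ idle)]: least fixpoint, start Z0 = Sat((ready ∧ idle)) = {Err}, add states in Sat(ready ∨ ¬idle) with some successor in Z. Z1 = {Err, Wait}; Z2 = {Err, Store, Wait}; fixed.
Sat(E[(ready ∨ ¬idle) U (ready ∧ idle)]) = {Err, Store, Wait}
|Sat(E[(ready ∨ ¬idle) U (ready ∧ idle)])| = |{Err, Store, Wait}| = 3.

3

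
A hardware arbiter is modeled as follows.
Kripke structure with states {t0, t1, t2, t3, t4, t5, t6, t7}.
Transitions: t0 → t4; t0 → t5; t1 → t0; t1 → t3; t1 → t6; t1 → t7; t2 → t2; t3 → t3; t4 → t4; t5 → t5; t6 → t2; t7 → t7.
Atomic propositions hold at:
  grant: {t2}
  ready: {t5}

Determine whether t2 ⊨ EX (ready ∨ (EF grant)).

Yes

EF grant: least fixpoint, start Z0 = {t2}, add states with some successor in Z. Z1 = {t2, t6}; Z2 = {t1, t2, t6}; fixed.
Sat(EF grant) = {t1, t2, t6}
Sat(ready ∨ (EF grant)) = {t1, t2, t5, t6}
Sat(EX (ready ∨ (EF grant))) = {s : some successor in {t1, t2, t5, t6}} = {t0, t1, t2, t5, t6}
t2 ∈ Sat(EX (ready ∨ (EF grant))) = {t0, t1, t2, t5, t6}, so the formula holds at t2.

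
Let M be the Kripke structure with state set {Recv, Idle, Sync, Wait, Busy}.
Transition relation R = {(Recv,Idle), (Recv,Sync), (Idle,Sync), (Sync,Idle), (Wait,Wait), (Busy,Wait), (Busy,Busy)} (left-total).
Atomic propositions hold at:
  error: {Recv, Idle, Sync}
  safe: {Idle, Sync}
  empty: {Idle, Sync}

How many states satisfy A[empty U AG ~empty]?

Sat(~empty) = {Recv, Wait, Busy}
AG ~empty: greatest fixpoint, start Z0 = {Recv, Wait, Busy}, keep only states in Sat with every successor in Z. Z1 = {Wait, Busy}; fixed.
Sat(AG ~empty) = {Wait, Busy}
A[empty U AG ~empty]: least fixpoint, start Z0 = Sat(AG ~empty) = {Wait, Busy}, add states in Sat(empty) with every successor in Z. Already a fixed point.
Sat(A[empty U AG ~empty]) = {Wait, Busy}
|Sat(A[empty U AG ~empty])| = |{Wait, Busy}| = 2.

2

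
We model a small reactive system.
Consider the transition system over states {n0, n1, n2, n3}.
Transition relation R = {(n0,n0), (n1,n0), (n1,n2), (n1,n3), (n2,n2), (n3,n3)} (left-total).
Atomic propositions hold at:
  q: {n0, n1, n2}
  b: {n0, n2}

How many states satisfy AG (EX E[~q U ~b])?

Sat(~q) = {n3}
Sat(~b) = {n1, n3}
E[~q U ~b]: least fixpoint, start Z0 = Sat(~b) = {n1, n3}, add states in Sat(~q) with some successor in Z. Already a fixed point.
Sat(E[~q U ~b]) = {n1, n3}
Sat(EX E[~q U ~b]) = {s : some successor in {n1, n3}} = {n1, n3}
AG (EX E[~q U ~b]): greatest fixpoint, start Z0 = {n1, n3}, keep only states in Sat with every successor in Z. Z1 = {n3}; fixed.
Sat(AG (EX E[~q U ~b])) = {n3}
|Sat(AG (EX E[~q U ~b]))| = |{n3}| = 1.

1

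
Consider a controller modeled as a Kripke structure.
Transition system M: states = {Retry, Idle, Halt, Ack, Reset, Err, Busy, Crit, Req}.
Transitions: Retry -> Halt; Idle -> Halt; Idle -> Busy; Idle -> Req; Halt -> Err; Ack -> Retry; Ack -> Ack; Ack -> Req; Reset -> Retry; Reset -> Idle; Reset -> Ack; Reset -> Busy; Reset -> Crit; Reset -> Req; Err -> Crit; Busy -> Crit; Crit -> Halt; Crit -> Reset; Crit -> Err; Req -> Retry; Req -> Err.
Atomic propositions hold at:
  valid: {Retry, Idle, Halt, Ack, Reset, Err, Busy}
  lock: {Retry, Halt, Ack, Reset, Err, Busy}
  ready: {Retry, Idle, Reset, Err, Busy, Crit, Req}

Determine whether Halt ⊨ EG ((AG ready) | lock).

AG ready: greatest fixpoint, start Z0 = {Retry, Idle, Reset, Err, Busy, Crit, Req}, keep only states in Sat with every successor in Z. Z1 = {Err, Busy, Req}; Z2 = ∅; fixed.
Sat(AG ready) = ∅
Sat((AG ready) | lock) = {Retry, Halt, Ack, Reset, Err, Busy}
EG ((AG ready) | lock): greatest fixpoint, start Z0 = {Retry, Halt, Ack, Reset, Err, Busy}, keep only states in Sat with some successor in Z. Z1 = {Retry, Halt, Ack, Reset}; Z2 = {Retry, Ack, Reset}; Z3 = {Ack, Reset}; fixed.
Sat(EG ((AG ready) | lock)) = {Ack, Reset}
Halt ∉ Sat(EG ((AG ready) | lock)) = {Ack, Reset}, so the formula does not hold at Halt.

No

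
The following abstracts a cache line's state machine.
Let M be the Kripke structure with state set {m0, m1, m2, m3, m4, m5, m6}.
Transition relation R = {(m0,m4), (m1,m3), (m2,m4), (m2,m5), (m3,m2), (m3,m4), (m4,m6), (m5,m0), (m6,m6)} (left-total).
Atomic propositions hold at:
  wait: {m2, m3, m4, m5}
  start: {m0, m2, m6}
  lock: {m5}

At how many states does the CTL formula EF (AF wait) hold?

AF wait: least fixpoint, start Z0 = {m2, m3, m4, m5}, add states with every successor in Z. Z1 = {m0, m1, m2, m3, m4, m5}; fixed.
Sat(AF wait) = {m0, m1, m2, m3, m4, m5}
EF (AF wait): least fixpoint, start Z0 = {m0, m1, m2, m3, m4, m5}, add states with some successor in Z. Already a fixed point.
Sat(EF (AF wait)) = {m0, m1, m2, m3, m4, m5}
|Sat(EF (AF wait))| = |{m0, m1, m2, m3, m4, m5}| = 6.

6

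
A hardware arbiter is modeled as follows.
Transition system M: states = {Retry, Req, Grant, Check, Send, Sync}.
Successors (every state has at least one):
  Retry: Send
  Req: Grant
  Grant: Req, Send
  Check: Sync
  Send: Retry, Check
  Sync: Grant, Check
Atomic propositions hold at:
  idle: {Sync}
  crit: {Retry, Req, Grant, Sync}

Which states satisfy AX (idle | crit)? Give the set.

Sat(idle | crit) = {Retry, Req, Grant, Sync}
Sat(AX (idle | crit)) = {s : every successor in {Retry, Req, Grant, Sync}} = {Req, Check}

{Req, Check}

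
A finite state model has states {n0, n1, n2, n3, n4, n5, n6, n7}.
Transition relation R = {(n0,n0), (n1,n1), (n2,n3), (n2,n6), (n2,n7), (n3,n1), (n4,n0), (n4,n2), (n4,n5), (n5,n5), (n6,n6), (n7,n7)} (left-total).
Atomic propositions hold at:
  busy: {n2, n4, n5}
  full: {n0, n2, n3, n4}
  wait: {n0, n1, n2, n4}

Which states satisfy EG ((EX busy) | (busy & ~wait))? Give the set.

Sat(EX busy) = {s : some successor in {n2, n4, n5}} = {n4, n5}
Sat(~wait) = {n3, n5, n6, n7}
Sat(busy & ~wait) = {n5}
Sat((EX busy) | (busy & ~wait)) = {n4, n5}
EG ((EX busy) | (busy & ~wait)): greatest fixpoint, start Z0 = {n4, n5}, keep only states in Sat with some successor in Z. Already a fixed point.
Sat(EG ((EX busy) | (busy & ~wait))) = {n4, n5}

{n4, n5}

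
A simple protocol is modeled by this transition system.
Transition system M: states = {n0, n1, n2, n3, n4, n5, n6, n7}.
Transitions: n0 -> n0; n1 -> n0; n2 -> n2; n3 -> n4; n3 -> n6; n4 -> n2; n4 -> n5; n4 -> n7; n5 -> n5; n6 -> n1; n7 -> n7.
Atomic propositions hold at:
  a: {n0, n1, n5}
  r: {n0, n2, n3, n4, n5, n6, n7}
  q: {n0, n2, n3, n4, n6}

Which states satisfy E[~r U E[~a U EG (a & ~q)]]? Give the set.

{n3, n4, n5}

Sat(~r) = {n1}
Sat(~a) = {n2, n3, n4, n6, n7}
Sat(~q) = {n1, n5, n7}
Sat(a & ~q) = {n1, n5}
EG (a & ~q): greatest fixpoint, start Z0 = {n1, n5}, keep only states in Sat with some successor in Z. Z1 = {n5}; fixed.
Sat(EG (a & ~q)) = {n5}
E[~a U EG (a & ~q)]: least fixpoint, start Z0 = Sat(EG (a & ~q)) = {n5}, add states in Sat(~a) with some successor in Z. Z1 = {n4, n5}; Z2 = {n3, n4, n5}; fixed.
Sat(E[~a U EG (a & ~q)]) = {n3, n4, n5}
E[~r U E[~a U EG (a & ~q)]]: least fixpoint, start Z0 = Sat(E[~a U EG (a & ~q)]) = {n3, n4, n5}, add states in Sat(~r) with some successor in Z. Already a fixed point.
Sat(E[~r U E[~a U EG (a & ~q)]]) = {n3, n4, n5}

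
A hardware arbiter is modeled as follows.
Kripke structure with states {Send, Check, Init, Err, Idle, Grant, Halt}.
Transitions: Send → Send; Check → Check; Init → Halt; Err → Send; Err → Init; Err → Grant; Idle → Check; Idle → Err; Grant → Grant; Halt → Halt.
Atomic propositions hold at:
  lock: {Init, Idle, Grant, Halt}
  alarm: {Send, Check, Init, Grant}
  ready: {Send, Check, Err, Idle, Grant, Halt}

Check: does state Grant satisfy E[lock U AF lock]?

Yes

AF lock: least fixpoint, start Z0 = {Init, Idle, Grant, Halt}, add states with every successor in Z. Already a fixed point.
Sat(AF lock) = {Init, Idle, Grant, Halt}
E[lock U AF lock]: least fixpoint, start Z0 = Sat(AF lock) = {Init, Idle, Grant, Halt}, add states in Sat(lock) with some successor in Z. Already a fixed point.
Sat(E[lock U AF lock]) = {Init, Idle, Grant, Halt}
Grant ∈ Sat(E[lock U AF lock]) = {Init, Idle, Grant, Halt}, so the formula holds at Grant.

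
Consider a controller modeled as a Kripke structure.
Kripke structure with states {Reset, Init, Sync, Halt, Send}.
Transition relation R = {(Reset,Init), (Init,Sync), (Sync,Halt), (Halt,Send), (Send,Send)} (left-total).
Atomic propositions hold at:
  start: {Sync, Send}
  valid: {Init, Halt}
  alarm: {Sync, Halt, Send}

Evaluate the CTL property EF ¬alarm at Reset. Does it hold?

Sat(¬alarm) = {Reset, Init}
EF ¬alarm: least fixpoint, start Z0 = {Reset, Init}, add states with some successor in Z. Already a fixed point.
Sat(EF ¬alarm) = {Reset, Init}
Reset ∈ Sat(EF ¬alarm) = {Reset, Init}, so the formula holds at Reset.

Yes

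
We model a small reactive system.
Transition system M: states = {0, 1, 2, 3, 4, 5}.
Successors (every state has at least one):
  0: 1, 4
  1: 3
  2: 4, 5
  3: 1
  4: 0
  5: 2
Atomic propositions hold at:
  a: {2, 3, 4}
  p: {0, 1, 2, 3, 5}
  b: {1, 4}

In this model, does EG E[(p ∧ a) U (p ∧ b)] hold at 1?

Sat(p ∧ a) = {2, 3}
Sat(p ∧ b) = {1}
E[(p ∧ a) U (p ∧ b)]: least fixpoint, start Z0 = Sat((p ∧ b)) = {1}, add states in Sat(p ∧ a) with some successor in Z. Z1 = {1, 3}; fixed.
Sat(E[(p ∧ a) U (p ∧ b)]) = {1, 3}
EG E[(p ∧ a) U (p ∧ b)]: greatest fixpoint, start Z0 = {1, 3}, keep only states in Sat with some successor in Z. Already a fixed point.
Sat(EG E[(p ∧ a) U (p ∧ b)]) = {1, 3}
1 ∈ Sat(EG E[(p ∧ a) U (p ∧ b)]) = {1, 3}, so the formula holds at 1.

Yes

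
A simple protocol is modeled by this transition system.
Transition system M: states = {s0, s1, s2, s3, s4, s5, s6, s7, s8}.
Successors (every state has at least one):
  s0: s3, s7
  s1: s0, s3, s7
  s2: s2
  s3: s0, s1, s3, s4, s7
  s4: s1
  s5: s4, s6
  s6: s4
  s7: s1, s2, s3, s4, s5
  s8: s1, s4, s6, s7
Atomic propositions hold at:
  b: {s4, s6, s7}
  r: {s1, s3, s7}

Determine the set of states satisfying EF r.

{s0, s1, s3, s4, s5, s6, s7, s8}

EF r: least fixpoint, start Z0 = {s1, s3, s7}, add states with some successor in Z. Z1 = {s0, s1, s3, s4, s7, s8}; Z2 = {s0, s1, s3, s4, s5, s6, s7, s8}; fixed.
Sat(EF r) = {s0, s1, s3, s4, s5, s6, s7, s8}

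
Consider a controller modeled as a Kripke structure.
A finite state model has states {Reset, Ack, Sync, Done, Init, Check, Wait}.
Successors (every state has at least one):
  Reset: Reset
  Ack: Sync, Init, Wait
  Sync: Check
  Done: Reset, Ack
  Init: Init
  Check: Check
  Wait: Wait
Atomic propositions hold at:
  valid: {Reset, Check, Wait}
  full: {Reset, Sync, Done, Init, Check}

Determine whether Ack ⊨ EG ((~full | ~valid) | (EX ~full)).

Sat(~full) = {Ack, Wait}
Sat(~valid) = {Ack, Sync, Done, Init}
Sat(~full | ~valid) = {Ack, Sync, Done, Init, Wait}
Sat(EX ~full) = {s : some successor in {Ack, Wait}} = {Ack, Done, Wait}
Sat((~full | ~valid) | (EX ~full)) = {Ack, Sync, Done, Init, Wait}
EG ((~full | ~valid) | (EX ~full)): greatest fixpoint, start Z0 = {Ack, Sync, Done, Init, Wait}, keep only states in Sat with some successor in Z. Z1 = {Ack, Done, Init, Wait}; fixed.
Sat(EG ((~full | ~valid) | (EX ~full))) = {Ack, Done, Init, Wait}
Ack ∈ Sat(EG ((~full | ~valid) | (EX ~full))) = {Ack, Done, Init, Wait}, so the formula holds at Ack.

Yes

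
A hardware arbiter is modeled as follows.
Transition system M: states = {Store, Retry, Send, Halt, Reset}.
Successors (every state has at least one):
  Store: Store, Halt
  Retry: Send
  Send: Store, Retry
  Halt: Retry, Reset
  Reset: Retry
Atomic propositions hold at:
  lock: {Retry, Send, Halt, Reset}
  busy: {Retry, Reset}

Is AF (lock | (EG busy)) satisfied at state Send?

Yes

EG busy: greatest fixpoint, start Z0 = {Retry, Reset}, keep only states in Sat with some successor in Z. Z1 = {Reset}; Z2 = ∅; fixed.
Sat(EG busy) = ∅
Sat(lock | (EG busy)) = {Retry, Send, Halt, Reset}
AF (lock | (EG busy)): least fixpoint, start Z0 = {Retry, Send, Halt, Reset}, add states with every successor in Z. Already a fixed point.
Sat(AF (lock | (EG busy))) = {Retry, Send, Halt, Reset}
Send ∈ Sat(AF (lock | (EG busy))) = {Retry, Send, Halt, Reset}, so the formula holds at Send.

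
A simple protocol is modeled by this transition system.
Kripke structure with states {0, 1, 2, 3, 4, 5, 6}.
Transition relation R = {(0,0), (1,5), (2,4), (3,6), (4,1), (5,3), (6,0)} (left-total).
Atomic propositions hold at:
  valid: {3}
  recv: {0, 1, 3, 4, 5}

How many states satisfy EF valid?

EF valid: least fixpoint, start Z0 = {3}, add states with some successor in Z. Z1 = {3, 5}; Z2 = {1, 3, 5}; Z3 = {1, 3, 4, 5}; Z4 = {1, 2, 3, 4, 5}; fixed.
Sat(EF valid) = {1, 2, 3, 4, 5}
|Sat(EF valid)| = |{1, 2, 3, 4, 5}| = 5.

5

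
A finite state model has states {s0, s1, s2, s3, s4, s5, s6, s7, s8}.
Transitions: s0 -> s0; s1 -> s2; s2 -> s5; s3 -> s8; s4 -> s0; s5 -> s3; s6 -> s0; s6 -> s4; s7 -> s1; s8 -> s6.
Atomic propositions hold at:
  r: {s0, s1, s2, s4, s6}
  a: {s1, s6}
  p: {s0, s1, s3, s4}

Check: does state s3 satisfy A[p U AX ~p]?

Sat(~p) = {s2, s5, s6, s7, s8}
Sat(AX ~p) = {s : every successor in {s2, s5, s6, s7, s8}} = {s1, s2, s3, s8}
A[p U AX ~p]: least fixpoint, start Z0 = Sat(AX ~p) = {s1, s2, s3, s8}, add states in Sat(p) with every successor in Z. Already a fixed point.
Sat(A[p U AX ~p]) = {s1, s2, s3, s8}
s3 ∈ Sat(A[p U AX ~p]) = {s1, s2, s3, s8}, so the formula holds at s3.

Yes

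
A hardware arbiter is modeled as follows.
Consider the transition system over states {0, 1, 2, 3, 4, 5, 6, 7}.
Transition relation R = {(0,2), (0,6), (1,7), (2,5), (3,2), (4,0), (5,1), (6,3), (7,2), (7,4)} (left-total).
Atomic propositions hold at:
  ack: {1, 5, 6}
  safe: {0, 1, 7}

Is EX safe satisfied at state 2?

No

Sat(EX safe) = {s : some successor in {0, 1, 7}} = {1, 4, 5}
2 ∉ Sat(EX safe) = {1, 4, 5}, so the formula does not hold at 2.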